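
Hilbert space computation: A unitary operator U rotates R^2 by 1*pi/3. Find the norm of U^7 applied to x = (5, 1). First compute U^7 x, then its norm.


U is a rotation by theta = 1*pi/3
U^7 = rotation by 7*theta = 7*pi/3 = 1*pi/3 (mod 2*pi)
cos(1*pi/3) = 0.5000, sin(1*pi/3) = 0.8660
U^7 x = (0.5000 * 5 - 0.8660 * 1, 0.8660 * 5 + 0.5000 * 1)
= (1.6340, 4.8301)
||U^7 x|| = sqrt(1.6340^2 + 4.8301^2) = sqrt(26.0000) = 5.0990

5.0990


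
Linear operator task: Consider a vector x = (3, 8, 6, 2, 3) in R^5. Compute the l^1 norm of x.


The l^1 norm equals the sum of absolute values of all components.
||x||_1 = 3 + 8 + 6 + 2 + 3
= 22

22.0000


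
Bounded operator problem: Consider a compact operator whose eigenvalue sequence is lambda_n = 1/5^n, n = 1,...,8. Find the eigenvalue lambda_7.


The eigenvalue formula gives lambda_7 = 1/5^7
= 1/78125
= 1.2800e-05

1.2800e-05


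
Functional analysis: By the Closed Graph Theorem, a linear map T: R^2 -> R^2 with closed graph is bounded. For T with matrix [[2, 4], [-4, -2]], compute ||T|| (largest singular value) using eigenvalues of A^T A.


A^T A = [[20, 16], [16, 20]]
trace(A^T A) = 40, det(A^T A) = 144
discriminant = 40^2 - 4*144 = 1024
Largest eigenvalue of A^T A = (trace + sqrt(disc))/2 = 36.0000
||T|| = sqrt(36.0000) = 6.0000

6.0000


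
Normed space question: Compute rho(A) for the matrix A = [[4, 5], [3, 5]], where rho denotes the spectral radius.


For a 2x2 matrix, eigenvalues satisfy lambda^2 - (trace)*lambda + det = 0
trace = 4 + 5 = 9
det = 4*5 - 5*3 = 5
discriminant = 9^2 - 4*(5) = 61
spectral radius = max |eigenvalue| = 8.4051

8.4051


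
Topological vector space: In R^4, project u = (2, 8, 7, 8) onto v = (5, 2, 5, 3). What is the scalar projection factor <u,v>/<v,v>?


Computing <u,v> = 2*5 + 8*2 + 7*5 + 8*3 = 85
Computing <v,v> = 5^2 + 2^2 + 5^2 + 3^2 = 63
Projection coefficient = 85/63 = 1.3492

1.3492


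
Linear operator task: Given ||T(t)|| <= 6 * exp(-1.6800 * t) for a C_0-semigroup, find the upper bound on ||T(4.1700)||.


||T(4.1700)|| <= 6 * exp(-1.6800 * 4.1700)
= 6 * exp(-7.0056)
= 6 * 9.0679e-04
= 0.0054

0.0054


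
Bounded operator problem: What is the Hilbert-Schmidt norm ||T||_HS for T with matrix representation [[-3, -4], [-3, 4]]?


The Hilbert-Schmidt norm is sqrt(sum of squares of all entries).
Sum of squares = (-3)^2 + (-4)^2 + (-3)^2 + 4^2
= 9 + 16 + 9 + 16 = 50
||T||_HS = sqrt(50) = 7.0711

7.0711


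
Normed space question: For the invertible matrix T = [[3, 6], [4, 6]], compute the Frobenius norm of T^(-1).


det(T) = 3*6 - 6*4 = -6
T^(-1) = (1/-6) * [[6, -6], [-4, 3]] = [[-1.0000, 1.0000], [0.6667, -0.5000]]
||T^(-1)||_F^2 = (-1.0000)^2 + 1.0000^2 + 0.6667^2 + (-0.5000)^2 = 2.6944
||T^(-1)||_F = sqrt(2.6944) = 1.6415

1.6415


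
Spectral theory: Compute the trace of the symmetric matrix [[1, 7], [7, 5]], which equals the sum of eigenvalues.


For a self-adjoint (symmetric) matrix, the eigenvalues are real.
The sum of eigenvalues equals the trace of the matrix.
trace = 1 + 5 = 6

6


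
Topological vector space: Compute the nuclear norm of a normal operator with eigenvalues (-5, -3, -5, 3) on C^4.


For a normal operator, singular values equal |eigenvalues|.
Trace norm = sum |lambda_i| = 5 + 3 + 5 + 3
= 16

16


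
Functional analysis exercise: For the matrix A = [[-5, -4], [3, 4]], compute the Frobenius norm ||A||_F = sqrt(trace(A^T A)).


||A||_F^2 = sum a_ij^2
= (-5)^2 + (-4)^2 + 3^2 + 4^2
= 25 + 16 + 9 + 16 = 66
||A||_F = sqrt(66) = 8.1240

8.1240


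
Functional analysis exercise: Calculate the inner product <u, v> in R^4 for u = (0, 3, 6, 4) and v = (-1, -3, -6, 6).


Computing the standard inner product <u, v> = sum u_i * v_i
= 0*-1 + 3*-3 + 6*-6 + 4*6
= 0 + -9 + -36 + 24
= -21

-21


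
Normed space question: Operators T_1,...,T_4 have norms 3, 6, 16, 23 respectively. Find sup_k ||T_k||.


By the Uniform Boundedness Principle, the supremum of norms is finite.
sup_k ||T_k|| = max(3, 6, 16, 23) = 23

23


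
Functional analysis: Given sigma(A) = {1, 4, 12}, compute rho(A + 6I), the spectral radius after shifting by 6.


Spectrum of A + 6I = {7, 10, 18}
Spectral radius = max |lambda| over the shifted spectrum
= max(7, 10, 18) = 18

18


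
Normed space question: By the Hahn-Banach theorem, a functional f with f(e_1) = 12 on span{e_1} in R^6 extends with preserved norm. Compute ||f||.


The norm of f is given by ||f|| = sup_{||x||=1} |f(x)|.
On span{e_1}, ||e_1|| = 1, so ||f|| = |f(e_1)| / ||e_1||
= |12| / 1 = 12.0000

12.0000


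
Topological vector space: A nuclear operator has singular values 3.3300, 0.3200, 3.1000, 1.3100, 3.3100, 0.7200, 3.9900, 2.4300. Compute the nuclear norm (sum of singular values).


The nuclear norm is the sum of all singular values.
||T||_1 = 3.3300 + 0.3200 + 3.1000 + 1.3100 + 3.3100 + 0.7200 + 3.9900 + 2.4300
= 18.5100

18.5100


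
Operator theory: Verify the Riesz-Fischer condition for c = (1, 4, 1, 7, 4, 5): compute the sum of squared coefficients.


sum |c_n|^2 = 1^2 + 4^2 + 1^2 + 7^2 + 4^2 + 5^2
= 1 + 16 + 1 + 49 + 16 + 25
= 108

108


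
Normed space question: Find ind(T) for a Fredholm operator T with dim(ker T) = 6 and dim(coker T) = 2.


The Fredholm index is defined as ind(T) = dim(ker T) - dim(coker T)
= 6 - 2
= 4

4


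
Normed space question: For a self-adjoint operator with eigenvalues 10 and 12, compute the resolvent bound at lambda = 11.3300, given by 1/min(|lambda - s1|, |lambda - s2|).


dist(11.3300, {10, 12}) = min(|11.3300 - 10|, |11.3300 - 12|)
= min(1.3300, 0.6700) = 0.6700
Resolvent bound = 1/0.6700 = 1.4925

1.4925


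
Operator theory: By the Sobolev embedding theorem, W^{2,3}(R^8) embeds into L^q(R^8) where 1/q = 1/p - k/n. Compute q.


Using the Sobolev embedding formula: 1/q = 1/p - k/n
1/q = 1/3 - 2/8 = 1/12
q = 1/(1/12) = 12

12.0000


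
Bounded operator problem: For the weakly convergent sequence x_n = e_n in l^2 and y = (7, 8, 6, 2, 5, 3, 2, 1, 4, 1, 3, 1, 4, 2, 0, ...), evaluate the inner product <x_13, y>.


x_13 = e_13 is the standard basis vector with 1 in position 13.
<x_13, y> = y_13 = 4
As n -> infinity, <x_n, y> -> 0, confirming weak convergence of (x_n) to 0.

4


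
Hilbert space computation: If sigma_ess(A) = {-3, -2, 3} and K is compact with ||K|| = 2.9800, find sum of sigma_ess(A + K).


By Weyl's theorem, the essential spectrum is invariant under compact perturbations.
sigma_ess(A + K) = sigma_ess(A) = {-3, -2, 3}
Sum = -3 + -2 + 3 = -2

-2


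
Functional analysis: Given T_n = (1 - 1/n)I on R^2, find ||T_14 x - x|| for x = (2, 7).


T_14 x - x = (1 - 1/14)x - x = -x/14
||x|| = sqrt(53) = 7.2801
||T_14 x - x|| = ||x||/14 = 7.2801/14 = 0.5200

0.5200


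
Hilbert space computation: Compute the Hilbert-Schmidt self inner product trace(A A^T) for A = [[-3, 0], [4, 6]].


trace(A * A^T) = sum of squares of all entries
= (-3)^2 + 0^2 + 4^2 + 6^2
= 9 + 0 + 16 + 36
= 61

61


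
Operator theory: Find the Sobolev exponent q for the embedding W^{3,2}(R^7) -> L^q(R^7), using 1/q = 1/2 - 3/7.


Using the Sobolev embedding formula: 1/q = 1/p - k/n
1/q = 1/2 - 3/7 = 1/14
q = 1/(1/14) = 14

14.0000


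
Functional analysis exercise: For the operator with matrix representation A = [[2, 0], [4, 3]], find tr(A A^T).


trace(A * A^T) = sum of squares of all entries
= 2^2 + 0^2 + 4^2 + 3^2
= 4 + 0 + 16 + 9
= 29

29


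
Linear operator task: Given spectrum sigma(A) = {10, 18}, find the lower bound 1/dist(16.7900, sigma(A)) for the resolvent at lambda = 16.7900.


dist(16.7900, {10, 18}) = min(|16.7900 - 10|, |16.7900 - 18|)
= min(6.7900, 1.2100) = 1.2100
Resolvent bound = 1/1.2100 = 0.8264

0.8264


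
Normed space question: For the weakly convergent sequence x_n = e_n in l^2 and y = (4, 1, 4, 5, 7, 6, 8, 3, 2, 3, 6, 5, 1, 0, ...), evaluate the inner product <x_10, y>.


x_10 = e_10 is the standard basis vector with 1 in position 10.
<x_10, y> = y_10 = 3
As n -> infinity, <x_n, y> -> 0, confirming weak convergence of (x_n) to 0.

3


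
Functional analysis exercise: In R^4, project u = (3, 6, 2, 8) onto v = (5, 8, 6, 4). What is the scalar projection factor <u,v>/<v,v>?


Computing <u,v> = 3*5 + 6*8 + 2*6 + 8*4 = 107
Computing <v,v> = 5^2 + 8^2 + 6^2 + 4^2 = 141
Projection coefficient = 107/141 = 0.7589

0.7589


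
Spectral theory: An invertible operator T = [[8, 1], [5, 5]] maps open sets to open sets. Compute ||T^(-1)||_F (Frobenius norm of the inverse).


det(T) = 8*5 - 1*5 = 35
T^(-1) = (1/35) * [[5, -1], [-5, 8]] = [[0.1429, -0.0286], [-0.1429, 0.2286]]
||T^(-1)||_F^2 = 0.1429^2 + (-0.0286)^2 + (-0.1429)^2 + 0.2286^2 = 0.0939
||T^(-1)||_F = sqrt(0.0939) = 0.3064

0.3064


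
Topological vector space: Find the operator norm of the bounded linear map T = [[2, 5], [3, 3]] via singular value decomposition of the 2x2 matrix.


A^T A = [[13, 19], [19, 34]]
trace(A^T A) = 47, det(A^T A) = 81
discriminant = 47^2 - 4*81 = 1885
Largest eigenvalue of A^T A = (trace + sqrt(disc))/2 = 45.2083
||T|| = sqrt(45.2083) = 6.7237

6.7237


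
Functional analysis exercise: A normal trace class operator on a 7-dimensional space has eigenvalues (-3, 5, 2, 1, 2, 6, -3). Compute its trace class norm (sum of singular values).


For a normal operator, singular values equal |eigenvalues|.
Trace norm = sum |lambda_i| = 3 + 5 + 2 + 1 + 2 + 6 + 3
= 22

22


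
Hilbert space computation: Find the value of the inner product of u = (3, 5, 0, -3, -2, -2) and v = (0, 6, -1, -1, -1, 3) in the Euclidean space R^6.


Computing the standard inner product <u, v> = sum u_i * v_i
= 3*0 + 5*6 + 0*-1 + -3*-1 + -2*-1 + -2*3
= 0 + 30 + 0 + 3 + 2 + -6
= 29

29


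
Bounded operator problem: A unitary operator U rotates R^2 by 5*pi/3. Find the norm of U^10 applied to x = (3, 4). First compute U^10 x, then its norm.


U is a rotation by theta = 5*pi/3
U^10 = rotation by 10*theta = 50*pi/3 = 2*pi/3 (mod 2*pi)
cos(2*pi/3) = -0.5000, sin(2*pi/3) = 0.8660
U^10 x = (-0.5000 * 3 - 0.8660 * 4, 0.8660 * 3 + -0.5000 * 4)
= (-4.9641, 0.5981)
||U^10 x|| = sqrt((-4.9641)^2 + 0.5981^2) = sqrt(25.0000) = 5.0000

5.0000


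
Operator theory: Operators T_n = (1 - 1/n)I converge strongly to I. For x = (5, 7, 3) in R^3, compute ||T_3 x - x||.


T_3 x - x = (1 - 1/3)x - x = -x/3
||x|| = sqrt(83) = 9.1104
||T_3 x - x|| = ||x||/3 = 9.1104/3 = 3.0368

3.0368


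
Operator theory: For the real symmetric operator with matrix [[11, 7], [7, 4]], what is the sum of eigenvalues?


For a self-adjoint (symmetric) matrix, the eigenvalues are real.
The sum of eigenvalues equals the trace of the matrix.
trace = 11 + 4 = 15

15


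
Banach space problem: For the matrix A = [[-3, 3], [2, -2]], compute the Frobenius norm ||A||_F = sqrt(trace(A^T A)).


||A||_F^2 = sum a_ij^2
= (-3)^2 + 3^2 + 2^2 + (-2)^2
= 9 + 9 + 4 + 4 = 26
||A||_F = sqrt(26) = 5.0990

5.0990


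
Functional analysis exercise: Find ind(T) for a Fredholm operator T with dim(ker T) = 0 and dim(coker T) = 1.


The Fredholm index is defined as ind(T) = dim(ker T) - dim(coker T)
= 0 - 1
= -1

-1


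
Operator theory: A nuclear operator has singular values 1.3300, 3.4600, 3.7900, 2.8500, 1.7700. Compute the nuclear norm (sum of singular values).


The nuclear norm is the sum of all singular values.
||T||_1 = 1.3300 + 3.4600 + 3.7900 + 2.8500 + 1.7700
= 13.2000

13.2000


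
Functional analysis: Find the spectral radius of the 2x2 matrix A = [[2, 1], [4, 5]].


For a 2x2 matrix, eigenvalues satisfy lambda^2 - (trace)*lambda + det = 0
trace = 2 + 5 = 7
det = 2*5 - 1*4 = 6
discriminant = 7^2 - 4*(6) = 25
spectral radius = max |eigenvalue| = 6.0000

6.0000


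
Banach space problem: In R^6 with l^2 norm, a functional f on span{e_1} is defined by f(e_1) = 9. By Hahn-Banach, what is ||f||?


The norm of f is given by ||f|| = sup_{||x||=1} |f(x)|.
On span{e_1}, ||e_1|| = 1, so ||f|| = |f(e_1)| / ||e_1||
= |9| / 1 = 9.0000

9.0000


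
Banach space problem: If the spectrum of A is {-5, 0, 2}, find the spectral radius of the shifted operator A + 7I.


Spectrum of A + 7I = {2, 7, 9}
Spectral radius = max |lambda| over the shifted spectrum
= max(2, 7, 9) = 9

9


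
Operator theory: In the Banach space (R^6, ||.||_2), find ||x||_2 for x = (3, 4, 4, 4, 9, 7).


The l^2 norm = (sum |x_i|^2)^(1/2)
Sum of 2th powers = 9 + 16 + 16 + 16 + 81 + 49 = 187
||x||_2 = (187)^(1/2) = 13.6748

13.6748


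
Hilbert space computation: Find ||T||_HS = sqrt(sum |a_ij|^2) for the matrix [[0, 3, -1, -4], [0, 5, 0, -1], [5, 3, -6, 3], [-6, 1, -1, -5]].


The Hilbert-Schmidt norm is sqrt(sum of squares of all entries).
Sum of squares = 0^2 + 3^2 + (-1)^2 + (-4)^2 + 0^2 + 5^2 + 0^2 + (-1)^2 + 5^2 + 3^2 + (-6)^2 + 3^2 + (-6)^2 + 1^2 + (-1)^2 + (-5)^2
= 0 + 9 + 1 + 16 + 0 + 25 + 0 + 1 + 25 + 9 + 36 + 9 + 36 + 1 + 1 + 25 = 194
||T||_HS = sqrt(194) = 13.9284

13.9284


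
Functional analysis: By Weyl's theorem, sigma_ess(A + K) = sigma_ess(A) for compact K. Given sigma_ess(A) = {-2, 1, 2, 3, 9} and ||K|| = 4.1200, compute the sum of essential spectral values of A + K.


By Weyl's theorem, the essential spectrum is invariant under compact perturbations.
sigma_ess(A + K) = sigma_ess(A) = {-2, 1, 2, 3, 9}
Sum = -2 + 1 + 2 + 3 + 9 = 13

13


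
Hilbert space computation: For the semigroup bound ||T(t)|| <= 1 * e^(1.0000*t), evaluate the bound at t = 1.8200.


||T(1.8200)|| <= 1 * exp(1.0000 * 1.8200)
= 1 * exp(1.8200)
= 1 * 6.1719
= 6.1719

6.1719


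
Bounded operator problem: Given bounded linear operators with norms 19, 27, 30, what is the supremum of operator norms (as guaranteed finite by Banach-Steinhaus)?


By the Uniform Boundedness Principle, the supremum of norms is finite.
sup_k ||T_k|| = max(19, 27, 30) = 30

30


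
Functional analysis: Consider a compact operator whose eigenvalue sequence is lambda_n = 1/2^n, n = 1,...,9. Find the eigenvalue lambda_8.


The eigenvalue formula gives lambda_8 = 1/2^8
= 1/256
= 0.0039

0.0039


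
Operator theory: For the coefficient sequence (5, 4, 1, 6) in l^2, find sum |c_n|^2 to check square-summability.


sum |c_n|^2 = 5^2 + 4^2 + 1^2 + 6^2
= 25 + 16 + 1 + 36
= 78

78


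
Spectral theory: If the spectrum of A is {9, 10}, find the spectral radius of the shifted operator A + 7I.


Spectrum of A + 7I = {16, 17}
Spectral radius = max |lambda| over the shifted spectrum
= max(16, 17) = 17

17


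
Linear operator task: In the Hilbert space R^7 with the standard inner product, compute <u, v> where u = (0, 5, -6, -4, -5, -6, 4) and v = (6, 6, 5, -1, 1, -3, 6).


Computing the standard inner product <u, v> = sum u_i * v_i
= 0*6 + 5*6 + -6*5 + -4*-1 + -5*1 + -6*-3 + 4*6
= 0 + 30 + -30 + 4 + -5 + 18 + 24
= 41

41


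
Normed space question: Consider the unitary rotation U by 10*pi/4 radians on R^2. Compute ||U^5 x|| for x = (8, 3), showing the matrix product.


U is a rotation by theta = 10*pi/4
U^5 = rotation by 5*theta = 50*pi/4 = 2*pi/4 (mod 2*pi)
cos(2*pi/4) = 0.0000, sin(2*pi/4) = 1.0000
U^5 x = (0.0000 * 8 - 1.0000 * 3, 1.0000 * 8 + 0.0000 * 3)
= (-3.0000, 8.0000)
||U^5 x|| = sqrt((-3.0000)^2 + 8.0000^2) = sqrt(73.0000) = 8.5440

8.5440


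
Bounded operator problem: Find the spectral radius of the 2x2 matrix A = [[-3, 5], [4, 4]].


For a 2x2 matrix, eigenvalues satisfy lambda^2 - (trace)*lambda + det = 0
trace = -3 + 4 = 1
det = -3*4 - 5*4 = -32
discriminant = 1^2 - 4*(-32) = 129
spectral radius = max |eigenvalue| = 6.1789

6.1789


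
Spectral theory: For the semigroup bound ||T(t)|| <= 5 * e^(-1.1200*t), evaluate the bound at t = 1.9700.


||T(1.9700)|| <= 5 * exp(-1.1200 * 1.9700)
= 5 * exp(-2.2064)
= 5 * 0.1101
= 0.5505

0.5505


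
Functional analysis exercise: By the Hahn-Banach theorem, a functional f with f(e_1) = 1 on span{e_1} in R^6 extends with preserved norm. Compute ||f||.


The norm of f is given by ||f|| = sup_{||x||=1} |f(x)|.
On span{e_1}, ||e_1|| = 1, so ||f|| = |f(e_1)| / ||e_1||
= |1| / 1 = 1.0000

1.0000


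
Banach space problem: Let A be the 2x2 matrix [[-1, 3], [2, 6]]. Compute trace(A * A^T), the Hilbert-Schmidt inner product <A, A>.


trace(A * A^T) = sum of squares of all entries
= (-1)^2 + 3^2 + 2^2 + 6^2
= 1 + 9 + 4 + 36
= 50

50


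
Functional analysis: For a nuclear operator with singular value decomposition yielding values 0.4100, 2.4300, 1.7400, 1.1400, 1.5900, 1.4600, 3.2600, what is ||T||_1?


The nuclear norm is the sum of all singular values.
||T||_1 = 0.4100 + 2.4300 + 1.7400 + 1.1400 + 1.5900 + 1.4600 + 3.2600
= 12.0300

12.0300


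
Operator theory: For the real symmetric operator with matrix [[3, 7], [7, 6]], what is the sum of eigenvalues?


For a self-adjoint (symmetric) matrix, the eigenvalues are real.
The sum of eigenvalues equals the trace of the matrix.
trace = 3 + 6 = 9

9


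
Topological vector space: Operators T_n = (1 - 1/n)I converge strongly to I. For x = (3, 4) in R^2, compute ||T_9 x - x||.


T_9 x - x = (1 - 1/9)x - x = -x/9
||x|| = sqrt(25) = 5.0000
||T_9 x - x|| = ||x||/9 = 5.0000/9 = 0.5556

0.5556


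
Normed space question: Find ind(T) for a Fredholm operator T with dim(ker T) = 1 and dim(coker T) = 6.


The Fredholm index is defined as ind(T) = dim(ker T) - dim(coker T)
= 1 - 6
= -5

-5


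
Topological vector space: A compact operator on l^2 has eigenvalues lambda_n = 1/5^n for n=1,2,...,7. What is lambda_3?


The eigenvalue formula gives lambda_3 = 1/5^3
= 1/125
= 0.0080

0.0080


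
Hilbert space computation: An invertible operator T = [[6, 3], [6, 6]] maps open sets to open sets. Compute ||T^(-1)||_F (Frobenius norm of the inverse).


det(T) = 6*6 - 3*6 = 18
T^(-1) = (1/18) * [[6, -3], [-6, 6]] = [[0.3333, -0.1667], [-0.3333, 0.3333]]
||T^(-1)||_F^2 = 0.3333^2 + (-0.1667)^2 + (-0.3333)^2 + 0.3333^2 = 0.3611
||T^(-1)||_F = sqrt(0.3611) = 0.6009

0.6009


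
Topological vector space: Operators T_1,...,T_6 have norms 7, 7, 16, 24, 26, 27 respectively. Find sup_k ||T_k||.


By the Uniform Boundedness Principle, the supremum of norms is finite.
sup_k ||T_k|| = max(7, 7, 16, 24, 26, 27) = 27

27


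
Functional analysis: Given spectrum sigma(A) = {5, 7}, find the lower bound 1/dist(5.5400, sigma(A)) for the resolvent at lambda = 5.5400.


dist(5.5400, {5, 7}) = min(|5.5400 - 5|, |5.5400 - 7|)
= min(0.5400, 1.4600) = 0.5400
Resolvent bound = 1/0.5400 = 1.8519

1.8519


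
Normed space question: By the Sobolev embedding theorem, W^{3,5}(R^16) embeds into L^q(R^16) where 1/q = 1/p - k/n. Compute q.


Using the Sobolev embedding formula: 1/q = 1/p - k/n
1/q = 1/5 - 3/16 = 1/80
q = 1/(1/80) = 80

80.0000


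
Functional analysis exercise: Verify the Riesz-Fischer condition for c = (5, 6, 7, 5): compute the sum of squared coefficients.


sum |c_n|^2 = 5^2 + 6^2 + 7^2 + 5^2
= 25 + 36 + 49 + 25
= 135

135


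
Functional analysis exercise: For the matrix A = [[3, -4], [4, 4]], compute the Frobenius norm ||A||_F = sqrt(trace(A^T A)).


||A||_F^2 = sum a_ij^2
= 3^2 + (-4)^2 + 4^2 + 4^2
= 9 + 16 + 16 + 16 = 57
||A||_F = sqrt(57) = 7.5498

7.5498


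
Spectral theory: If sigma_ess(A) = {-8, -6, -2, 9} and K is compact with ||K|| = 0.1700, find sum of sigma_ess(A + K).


By Weyl's theorem, the essential spectrum is invariant under compact perturbations.
sigma_ess(A + K) = sigma_ess(A) = {-8, -6, -2, 9}
Sum = -8 + -6 + -2 + 9 = -7

-7


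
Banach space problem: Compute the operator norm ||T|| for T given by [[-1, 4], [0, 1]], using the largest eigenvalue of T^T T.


A^T A = [[1, -4], [-4, 17]]
trace(A^T A) = 18, det(A^T A) = 1
discriminant = 18^2 - 4*1 = 320
Largest eigenvalue of A^T A = (trace + sqrt(disc))/2 = 17.9443
||T|| = sqrt(17.9443) = 4.2361

4.2361


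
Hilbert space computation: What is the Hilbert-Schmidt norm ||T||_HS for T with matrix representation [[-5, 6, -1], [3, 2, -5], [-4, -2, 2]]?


The Hilbert-Schmidt norm is sqrt(sum of squares of all entries).
Sum of squares = (-5)^2 + 6^2 + (-1)^2 + 3^2 + 2^2 + (-5)^2 + (-4)^2 + (-2)^2 + 2^2
= 25 + 36 + 1 + 9 + 4 + 25 + 16 + 4 + 4 = 124
||T||_HS = sqrt(124) = 11.1355

11.1355


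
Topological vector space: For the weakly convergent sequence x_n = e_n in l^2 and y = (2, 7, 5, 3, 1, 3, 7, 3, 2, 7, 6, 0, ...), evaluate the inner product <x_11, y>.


x_11 = e_11 is the standard basis vector with 1 in position 11.
<x_11, y> = y_11 = 6
As n -> infinity, <x_n, y> -> 0, confirming weak convergence of (x_n) to 0.

6


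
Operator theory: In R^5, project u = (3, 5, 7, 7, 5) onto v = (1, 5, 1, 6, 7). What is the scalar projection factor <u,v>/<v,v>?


Computing <u,v> = 3*1 + 5*5 + 7*1 + 7*6 + 5*7 = 112
Computing <v,v> = 1^2 + 5^2 + 1^2 + 6^2 + 7^2 = 112
Projection coefficient = 112/112 = 1.0000

1.0000


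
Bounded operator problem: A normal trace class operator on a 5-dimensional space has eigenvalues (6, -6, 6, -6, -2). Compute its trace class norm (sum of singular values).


For a normal operator, singular values equal |eigenvalues|.
Trace norm = sum |lambda_i| = 6 + 6 + 6 + 6 + 2
= 26

26


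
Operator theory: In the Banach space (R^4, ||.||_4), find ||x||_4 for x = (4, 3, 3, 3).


The l^4 norm = (sum |x_i|^4)^(1/4)
Sum of 4th powers = 256 + 81 + 81 + 81 = 499
||x||_4 = (499)^(1/4) = 4.7263

4.7263


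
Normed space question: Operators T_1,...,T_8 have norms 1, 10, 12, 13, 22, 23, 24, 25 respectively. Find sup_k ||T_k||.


By the Uniform Boundedness Principle, the supremum of norms is finite.
sup_k ||T_k|| = max(1, 10, 12, 13, 22, 23, 24, 25) = 25

25


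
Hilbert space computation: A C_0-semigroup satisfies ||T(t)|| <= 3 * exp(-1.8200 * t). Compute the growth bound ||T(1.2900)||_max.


||T(1.2900)|| <= 3 * exp(-1.8200 * 1.2900)
= 3 * exp(-2.3478)
= 3 * 0.0956
= 0.2867

0.2867


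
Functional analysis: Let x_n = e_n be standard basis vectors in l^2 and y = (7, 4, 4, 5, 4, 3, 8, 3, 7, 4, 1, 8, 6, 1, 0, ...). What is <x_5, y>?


x_5 = e_5 is the standard basis vector with 1 in position 5.
<x_5, y> = y_5 = 4
As n -> infinity, <x_n, y> -> 0, confirming weak convergence of (x_n) to 0.

4


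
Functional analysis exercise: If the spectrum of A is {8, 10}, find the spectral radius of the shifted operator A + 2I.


Spectrum of A + 2I = {10, 12}
Spectral radius = max |lambda| over the shifted spectrum
= max(10, 12) = 12

12


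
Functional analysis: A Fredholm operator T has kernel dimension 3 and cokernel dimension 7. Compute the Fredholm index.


The Fredholm index is defined as ind(T) = dim(ker T) - dim(coker T)
= 3 - 7
= -4

-4


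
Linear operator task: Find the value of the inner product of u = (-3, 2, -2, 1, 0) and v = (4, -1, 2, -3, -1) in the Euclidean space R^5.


Computing the standard inner product <u, v> = sum u_i * v_i
= -3*4 + 2*-1 + -2*2 + 1*-3 + 0*-1
= -12 + -2 + -4 + -3 + 0
= -21

-21


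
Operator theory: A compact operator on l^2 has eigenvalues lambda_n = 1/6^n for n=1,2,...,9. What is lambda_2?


The eigenvalue formula gives lambda_2 = 1/6^2
= 1/36
= 0.0278

0.0278


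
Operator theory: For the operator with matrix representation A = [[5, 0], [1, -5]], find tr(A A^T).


trace(A * A^T) = sum of squares of all entries
= 5^2 + 0^2 + 1^2 + (-5)^2
= 25 + 0 + 1 + 25
= 51

51


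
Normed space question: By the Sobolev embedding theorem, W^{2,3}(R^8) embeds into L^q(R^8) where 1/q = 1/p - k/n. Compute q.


Using the Sobolev embedding formula: 1/q = 1/p - k/n
1/q = 1/3 - 2/8 = 1/12
q = 1/(1/12) = 12

12.0000


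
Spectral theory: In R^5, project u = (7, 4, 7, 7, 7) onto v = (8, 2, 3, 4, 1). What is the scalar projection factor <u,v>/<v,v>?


Computing <u,v> = 7*8 + 4*2 + 7*3 + 7*4 + 7*1 = 120
Computing <v,v> = 8^2 + 2^2 + 3^2 + 4^2 + 1^2 = 94
Projection coefficient = 120/94 = 1.2766

1.2766


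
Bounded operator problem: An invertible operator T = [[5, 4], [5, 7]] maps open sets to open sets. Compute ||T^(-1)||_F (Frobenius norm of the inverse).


det(T) = 5*7 - 4*5 = 15
T^(-1) = (1/15) * [[7, -4], [-5, 5]] = [[0.4667, -0.2667], [-0.3333, 0.3333]]
||T^(-1)||_F^2 = 0.4667^2 + (-0.2667)^2 + (-0.3333)^2 + 0.3333^2 = 0.5111
||T^(-1)||_F = sqrt(0.5111) = 0.7149

0.7149


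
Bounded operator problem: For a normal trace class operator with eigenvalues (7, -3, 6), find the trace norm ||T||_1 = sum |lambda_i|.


For a normal operator, singular values equal |eigenvalues|.
Trace norm = sum |lambda_i| = 7 + 3 + 6
= 16

16


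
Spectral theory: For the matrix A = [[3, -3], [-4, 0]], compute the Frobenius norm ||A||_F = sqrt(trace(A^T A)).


||A||_F^2 = sum a_ij^2
= 3^2 + (-3)^2 + (-4)^2 + 0^2
= 9 + 9 + 16 + 0 = 34
||A||_F = sqrt(34) = 5.8310

5.8310


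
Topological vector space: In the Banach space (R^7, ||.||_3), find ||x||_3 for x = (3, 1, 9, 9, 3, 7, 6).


The l^3 norm = (sum |x_i|^3)^(1/3)
Sum of 3th powers = 27 + 1 + 729 + 729 + 27 + 343 + 216 = 2072
||x||_3 = (2072)^(1/3) = 12.7486

12.7486


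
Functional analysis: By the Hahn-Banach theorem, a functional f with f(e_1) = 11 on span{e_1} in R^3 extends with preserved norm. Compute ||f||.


The norm of f is given by ||f|| = sup_{||x||=1} |f(x)|.
On span{e_1}, ||e_1|| = 1, so ||f|| = |f(e_1)| / ||e_1||
= |11| / 1 = 11.0000

11.0000


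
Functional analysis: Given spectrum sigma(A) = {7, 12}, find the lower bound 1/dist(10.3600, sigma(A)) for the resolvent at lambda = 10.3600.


dist(10.3600, {7, 12}) = min(|10.3600 - 7|, |10.3600 - 12|)
= min(3.3600, 1.6400) = 1.6400
Resolvent bound = 1/1.6400 = 0.6098

0.6098


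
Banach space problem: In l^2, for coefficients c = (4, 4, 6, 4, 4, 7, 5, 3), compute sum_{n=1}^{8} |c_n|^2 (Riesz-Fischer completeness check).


sum |c_n|^2 = 4^2 + 4^2 + 6^2 + 4^2 + 4^2 + 7^2 + 5^2 + 3^2
= 16 + 16 + 36 + 16 + 16 + 49 + 25 + 9
= 183

183


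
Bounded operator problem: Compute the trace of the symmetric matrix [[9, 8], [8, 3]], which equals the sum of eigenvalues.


For a self-adjoint (symmetric) matrix, the eigenvalues are real.
The sum of eigenvalues equals the trace of the matrix.
trace = 9 + 3 = 12

12


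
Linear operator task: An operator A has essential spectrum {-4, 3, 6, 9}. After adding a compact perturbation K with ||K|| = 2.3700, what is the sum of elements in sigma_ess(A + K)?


By Weyl's theorem, the essential spectrum is invariant under compact perturbations.
sigma_ess(A + K) = sigma_ess(A) = {-4, 3, 6, 9}
Sum = -4 + 3 + 6 + 9 = 14

14


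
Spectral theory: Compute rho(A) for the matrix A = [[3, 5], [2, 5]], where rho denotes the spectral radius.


For a 2x2 matrix, eigenvalues satisfy lambda^2 - (trace)*lambda + det = 0
trace = 3 + 5 = 8
det = 3*5 - 5*2 = 5
discriminant = 8^2 - 4*(5) = 44
spectral radius = max |eigenvalue| = 7.3166

7.3166


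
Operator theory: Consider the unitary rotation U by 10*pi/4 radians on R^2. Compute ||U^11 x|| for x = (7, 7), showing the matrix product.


U is a rotation by theta = 10*pi/4
U^11 = rotation by 11*theta = 110*pi/4 = 6*pi/4 (mod 2*pi)
cos(6*pi/4) = 0.0000, sin(6*pi/4) = -1.0000
U^11 x = (0.0000 * 7 - -1.0000 * 7, -1.0000 * 7 + 0.0000 * 7)
= (7.0000, -7.0000)
||U^11 x|| = sqrt(7.0000^2 + (-7.0000)^2) = sqrt(98.0000) = 9.8995

9.8995


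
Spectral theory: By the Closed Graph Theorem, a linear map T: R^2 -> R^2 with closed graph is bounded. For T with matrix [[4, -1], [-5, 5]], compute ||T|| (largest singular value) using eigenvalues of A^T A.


A^T A = [[41, -29], [-29, 26]]
trace(A^T A) = 67, det(A^T A) = 225
discriminant = 67^2 - 4*225 = 3589
Largest eigenvalue of A^T A = (trace + sqrt(disc))/2 = 63.4541
||T|| = sqrt(63.4541) = 7.9658

7.9658


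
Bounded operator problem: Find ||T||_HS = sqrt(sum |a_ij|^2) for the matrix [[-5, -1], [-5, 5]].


The Hilbert-Schmidt norm is sqrt(sum of squares of all entries).
Sum of squares = (-5)^2 + (-1)^2 + (-5)^2 + 5^2
= 25 + 1 + 25 + 25 = 76
||T||_HS = sqrt(76) = 8.7178

8.7178


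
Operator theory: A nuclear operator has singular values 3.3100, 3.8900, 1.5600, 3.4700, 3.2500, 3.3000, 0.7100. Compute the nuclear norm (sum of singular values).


The nuclear norm is the sum of all singular values.
||T||_1 = 3.3100 + 3.8900 + 1.5600 + 3.4700 + 3.2500 + 3.3000 + 0.7100
= 19.4900

19.4900


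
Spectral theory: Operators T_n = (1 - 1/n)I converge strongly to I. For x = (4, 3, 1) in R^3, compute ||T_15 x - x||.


T_15 x - x = (1 - 1/15)x - x = -x/15
||x|| = sqrt(26) = 5.0990
||T_15 x - x|| = ||x||/15 = 5.0990/15 = 0.3399

0.3399


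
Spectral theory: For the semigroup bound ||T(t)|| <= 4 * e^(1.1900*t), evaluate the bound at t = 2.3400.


||T(2.3400)|| <= 4 * exp(1.1900 * 2.3400)
= 4 * exp(2.7846)
= 4 * 16.1933
= 64.7734

64.7734


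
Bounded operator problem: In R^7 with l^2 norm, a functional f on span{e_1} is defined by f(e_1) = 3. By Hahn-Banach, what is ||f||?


The norm of f is given by ||f|| = sup_{||x||=1} |f(x)|.
On span{e_1}, ||e_1|| = 1, so ||f|| = |f(e_1)| / ||e_1||
= |3| / 1 = 3.0000

3.0000


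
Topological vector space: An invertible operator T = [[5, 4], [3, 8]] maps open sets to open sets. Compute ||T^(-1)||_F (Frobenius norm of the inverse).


det(T) = 5*8 - 4*3 = 28
T^(-1) = (1/28) * [[8, -4], [-3, 5]] = [[0.2857, -0.1429], [-0.1071, 0.1786]]
||T^(-1)||_F^2 = 0.2857^2 + (-0.1429)^2 + (-0.1071)^2 + 0.1786^2 = 0.1454
||T^(-1)||_F = sqrt(0.1454) = 0.3813

0.3813


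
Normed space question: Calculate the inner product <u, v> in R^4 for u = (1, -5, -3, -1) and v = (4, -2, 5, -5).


Computing the standard inner product <u, v> = sum u_i * v_i
= 1*4 + -5*-2 + -3*5 + -1*-5
= 4 + 10 + -15 + 5
= 4

4


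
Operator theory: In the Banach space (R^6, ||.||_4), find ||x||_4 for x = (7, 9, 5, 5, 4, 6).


The l^4 norm = (sum |x_i|^4)^(1/4)
Sum of 4th powers = 2401 + 6561 + 625 + 625 + 256 + 1296 = 11764
||x||_4 = (11764)^(1/4) = 10.4145

10.4145


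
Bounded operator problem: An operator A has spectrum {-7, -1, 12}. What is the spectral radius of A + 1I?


Spectrum of A + 1I = {-6, 0, 13}
Spectral radius = max |lambda| over the shifted spectrum
= max(6, 0, 13) = 13

13


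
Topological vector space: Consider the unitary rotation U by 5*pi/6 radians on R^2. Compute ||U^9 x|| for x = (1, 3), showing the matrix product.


U is a rotation by theta = 5*pi/6
U^9 = rotation by 9*theta = 45*pi/6 = 9*pi/6 (mod 2*pi)
cos(9*pi/6) = 0.0000, sin(9*pi/6) = -1.0000
U^9 x = (0.0000 * 1 - -1.0000 * 3, -1.0000 * 1 + 0.0000 * 3)
= (3.0000, -1.0000)
||U^9 x|| = sqrt(3.0000^2 + (-1.0000)^2) = sqrt(10.0000) = 3.1623

3.1623


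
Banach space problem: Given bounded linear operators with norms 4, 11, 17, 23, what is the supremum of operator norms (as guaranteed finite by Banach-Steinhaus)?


By the Uniform Boundedness Principle, the supremum of norms is finite.
sup_k ||T_k|| = max(4, 11, 17, 23) = 23

23


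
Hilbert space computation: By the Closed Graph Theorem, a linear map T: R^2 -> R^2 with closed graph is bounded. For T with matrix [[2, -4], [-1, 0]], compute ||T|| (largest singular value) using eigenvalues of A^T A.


A^T A = [[5, -8], [-8, 16]]
trace(A^T A) = 21, det(A^T A) = 16
discriminant = 21^2 - 4*16 = 377
Largest eigenvalue of A^T A = (trace + sqrt(disc))/2 = 20.2082
||T|| = sqrt(20.2082) = 4.4954

4.4954


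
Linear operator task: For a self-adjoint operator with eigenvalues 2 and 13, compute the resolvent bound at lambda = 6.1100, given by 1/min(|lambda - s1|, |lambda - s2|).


dist(6.1100, {2, 13}) = min(|6.1100 - 2|, |6.1100 - 13|)
= min(4.1100, 6.8900) = 4.1100
Resolvent bound = 1/4.1100 = 0.2433

0.2433


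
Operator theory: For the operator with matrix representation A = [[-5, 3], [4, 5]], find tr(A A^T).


trace(A * A^T) = sum of squares of all entries
= (-5)^2 + 3^2 + 4^2 + 5^2
= 25 + 9 + 16 + 25
= 75

75


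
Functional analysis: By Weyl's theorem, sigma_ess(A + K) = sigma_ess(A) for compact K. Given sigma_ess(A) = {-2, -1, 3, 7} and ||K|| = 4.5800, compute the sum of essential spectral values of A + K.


By Weyl's theorem, the essential spectrum is invariant under compact perturbations.
sigma_ess(A + K) = sigma_ess(A) = {-2, -1, 3, 7}
Sum = -2 + -1 + 3 + 7 = 7

7


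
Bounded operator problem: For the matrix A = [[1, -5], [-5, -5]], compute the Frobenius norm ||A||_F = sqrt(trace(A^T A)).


||A||_F^2 = sum a_ij^2
= 1^2 + (-5)^2 + (-5)^2 + (-5)^2
= 1 + 25 + 25 + 25 = 76
||A||_F = sqrt(76) = 8.7178

8.7178


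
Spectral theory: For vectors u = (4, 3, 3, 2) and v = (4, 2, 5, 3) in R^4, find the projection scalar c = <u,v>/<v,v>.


Computing <u,v> = 4*4 + 3*2 + 3*5 + 2*3 = 43
Computing <v,v> = 4^2 + 2^2 + 5^2 + 3^2 = 54
Projection coefficient = 43/54 = 0.7963

0.7963


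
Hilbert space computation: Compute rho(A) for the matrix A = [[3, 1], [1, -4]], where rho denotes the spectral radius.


For a 2x2 matrix, eigenvalues satisfy lambda^2 - (trace)*lambda + det = 0
trace = 3 + -4 = -1
det = 3*-4 - 1*1 = -13
discriminant = (-1)^2 - 4*(-13) = 53
spectral radius = max |eigenvalue| = 4.1401

4.1401


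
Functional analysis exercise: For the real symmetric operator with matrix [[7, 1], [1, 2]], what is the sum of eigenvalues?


For a self-adjoint (symmetric) matrix, the eigenvalues are real.
The sum of eigenvalues equals the trace of the matrix.
trace = 7 + 2 = 9

9


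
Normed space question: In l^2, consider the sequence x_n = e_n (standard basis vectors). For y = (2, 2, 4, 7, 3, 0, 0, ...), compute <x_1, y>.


x_1 = e_1 is the standard basis vector with 1 in position 1.
<x_1, y> = y_1 = 2
As n -> infinity, <x_n, y> -> 0, confirming weak convergence of (x_n) to 0.

2


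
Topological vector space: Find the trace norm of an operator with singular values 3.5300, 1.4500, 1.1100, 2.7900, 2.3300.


The nuclear norm is the sum of all singular values.
||T||_1 = 3.5300 + 1.4500 + 1.1100 + 2.7900 + 2.3300
= 11.2100

11.2100


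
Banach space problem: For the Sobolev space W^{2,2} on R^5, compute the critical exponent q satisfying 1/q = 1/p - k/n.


Using the Sobolev embedding formula: 1/q = 1/p - k/n
1/q = 1/2 - 2/5 = 1/10
q = 1/(1/10) = 10

10.0000


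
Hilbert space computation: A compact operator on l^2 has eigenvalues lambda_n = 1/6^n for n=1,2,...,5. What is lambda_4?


The eigenvalue formula gives lambda_4 = 1/6^4
= 1/1296
= 7.7160e-04

7.7160e-04


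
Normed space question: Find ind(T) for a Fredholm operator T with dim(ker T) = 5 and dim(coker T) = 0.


The Fredholm index is defined as ind(T) = dim(ker T) - dim(coker T)
= 5 - 0
= 5

5


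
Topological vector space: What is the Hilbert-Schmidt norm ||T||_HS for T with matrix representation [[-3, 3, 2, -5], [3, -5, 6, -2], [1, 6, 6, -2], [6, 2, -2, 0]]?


The Hilbert-Schmidt norm is sqrt(sum of squares of all entries).
Sum of squares = (-3)^2 + 3^2 + 2^2 + (-5)^2 + 3^2 + (-5)^2 + 6^2 + (-2)^2 + 1^2 + 6^2 + 6^2 + (-2)^2 + 6^2 + 2^2 + (-2)^2 + 0^2
= 9 + 9 + 4 + 25 + 9 + 25 + 36 + 4 + 1 + 36 + 36 + 4 + 36 + 4 + 4 + 0 = 242
||T||_HS = sqrt(242) = 15.5563

15.5563


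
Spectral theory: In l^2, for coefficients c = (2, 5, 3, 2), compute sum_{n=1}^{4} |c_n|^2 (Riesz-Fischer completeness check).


sum |c_n|^2 = 2^2 + 5^2 + 3^2 + 2^2
= 4 + 25 + 9 + 4
= 42

42


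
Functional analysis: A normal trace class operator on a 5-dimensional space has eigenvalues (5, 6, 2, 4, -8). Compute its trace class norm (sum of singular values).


For a normal operator, singular values equal |eigenvalues|.
Trace norm = sum |lambda_i| = 5 + 6 + 2 + 4 + 8
= 25

25


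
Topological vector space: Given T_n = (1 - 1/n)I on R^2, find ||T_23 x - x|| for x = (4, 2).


T_23 x - x = (1 - 1/23)x - x = -x/23
||x|| = sqrt(20) = 4.4721
||T_23 x - x|| = ||x||/23 = 4.4721/23 = 0.1944

0.1944


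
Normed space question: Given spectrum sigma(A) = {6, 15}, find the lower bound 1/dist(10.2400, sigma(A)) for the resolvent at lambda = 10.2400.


dist(10.2400, {6, 15}) = min(|10.2400 - 6|, |10.2400 - 15|)
= min(4.2400, 4.7600) = 4.2400
Resolvent bound = 1/4.2400 = 0.2358

0.2358


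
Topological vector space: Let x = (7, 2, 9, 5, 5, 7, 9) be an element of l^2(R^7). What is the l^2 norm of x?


The l^2 norm = (sum |x_i|^2)^(1/2)
Sum of 2th powers = 49 + 4 + 81 + 25 + 25 + 49 + 81 = 314
||x||_2 = (314)^(1/2) = 17.7200

17.7200


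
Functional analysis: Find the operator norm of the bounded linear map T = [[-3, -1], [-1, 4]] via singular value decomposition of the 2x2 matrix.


A^T A = [[10, -1], [-1, 17]]
trace(A^T A) = 27, det(A^T A) = 169
discriminant = 27^2 - 4*169 = 53
Largest eigenvalue of A^T A = (trace + sqrt(disc))/2 = 17.1401
||T|| = sqrt(17.1401) = 4.1401

4.1401


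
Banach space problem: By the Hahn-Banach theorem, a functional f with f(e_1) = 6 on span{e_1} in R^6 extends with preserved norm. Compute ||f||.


The norm of f is given by ||f|| = sup_{||x||=1} |f(x)|.
On span{e_1}, ||e_1|| = 1, so ||f|| = |f(e_1)| / ||e_1||
= |6| / 1 = 6.0000

6.0000


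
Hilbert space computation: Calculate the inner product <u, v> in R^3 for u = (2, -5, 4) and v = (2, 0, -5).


Computing the standard inner product <u, v> = sum u_i * v_i
= 2*2 + -5*0 + 4*-5
= 4 + 0 + -20
= -16

-16


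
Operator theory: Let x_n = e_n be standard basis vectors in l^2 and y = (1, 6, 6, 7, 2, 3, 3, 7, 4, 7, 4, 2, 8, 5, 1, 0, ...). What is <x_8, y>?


x_8 = e_8 is the standard basis vector with 1 in position 8.
<x_8, y> = y_8 = 7
As n -> infinity, <x_n, y> -> 0, confirming weak convergence of (x_n) to 0.

7


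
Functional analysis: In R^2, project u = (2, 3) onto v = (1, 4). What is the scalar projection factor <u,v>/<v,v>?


Computing <u,v> = 2*1 + 3*4 = 14
Computing <v,v> = 1^2 + 4^2 = 17
Projection coefficient = 14/17 = 0.8235

0.8235


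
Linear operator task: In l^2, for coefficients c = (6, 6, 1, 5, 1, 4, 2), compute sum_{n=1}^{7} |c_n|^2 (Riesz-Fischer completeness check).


sum |c_n|^2 = 6^2 + 6^2 + 1^2 + 5^2 + 1^2 + 4^2 + 2^2
= 36 + 36 + 1 + 25 + 1 + 16 + 4
= 119

119


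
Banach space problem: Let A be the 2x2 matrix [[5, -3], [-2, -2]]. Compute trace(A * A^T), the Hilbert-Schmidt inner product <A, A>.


trace(A * A^T) = sum of squares of all entries
= 5^2 + (-3)^2 + (-2)^2 + (-2)^2
= 25 + 9 + 4 + 4
= 42

42


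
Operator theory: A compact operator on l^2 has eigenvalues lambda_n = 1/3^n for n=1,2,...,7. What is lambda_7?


The eigenvalue formula gives lambda_7 = 1/3^7
= 1/2187
= 4.5725e-04

4.5725e-04


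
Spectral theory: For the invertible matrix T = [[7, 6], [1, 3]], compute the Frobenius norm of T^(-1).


det(T) = 7*3 - 6*1 = 15
T^(-1) = (1/15) * [[3, -6], [-1, 7]] = [[0.2000, -0.4000], [-0.0667, 0.4667]]
||T^(-1)||_F^2 = 0.2000^2 + (-0.4000)^2 + (-0.0667)^2 + 0.4667^2 = 0.4222
||T^(-1)||_F = sqrt(0.4222) = 0.6498

0.6498


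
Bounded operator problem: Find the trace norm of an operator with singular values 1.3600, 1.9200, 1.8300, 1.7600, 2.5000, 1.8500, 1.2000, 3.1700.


The nuclear norm is the sum of all singular values.
||T||_1 = 1.3600 + 1.9200 + 1.8300 + 1.7600 + 2.5000 + 1.8500 + 1.2000 + 3.1700
= 15.5900

15.5900


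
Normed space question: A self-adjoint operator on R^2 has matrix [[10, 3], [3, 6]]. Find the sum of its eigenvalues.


For a self-adjoint (symmetric) matrix, the eigenvalues are real.
The sum of eigenvalues equals the trace of the matrix.
trace = 10 + 6 = 16

16


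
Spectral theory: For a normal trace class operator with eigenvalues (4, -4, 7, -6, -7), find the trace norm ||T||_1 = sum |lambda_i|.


For a normal operator, singular values equal |eigenvalues|.
Trace norm = sum |lambda_i| = 4 + 4 + 7 + 6 + 7
= 28

28


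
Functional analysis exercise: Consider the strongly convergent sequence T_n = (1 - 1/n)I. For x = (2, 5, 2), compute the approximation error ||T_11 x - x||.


T_11 x - x = (1 - 1/11)x - x = -x/11
||x|| = sqrt(33) = 5.7446
||T_11 x - x|| = ||x||/11 = 5.7446/11 = 0.5222

0.5222
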